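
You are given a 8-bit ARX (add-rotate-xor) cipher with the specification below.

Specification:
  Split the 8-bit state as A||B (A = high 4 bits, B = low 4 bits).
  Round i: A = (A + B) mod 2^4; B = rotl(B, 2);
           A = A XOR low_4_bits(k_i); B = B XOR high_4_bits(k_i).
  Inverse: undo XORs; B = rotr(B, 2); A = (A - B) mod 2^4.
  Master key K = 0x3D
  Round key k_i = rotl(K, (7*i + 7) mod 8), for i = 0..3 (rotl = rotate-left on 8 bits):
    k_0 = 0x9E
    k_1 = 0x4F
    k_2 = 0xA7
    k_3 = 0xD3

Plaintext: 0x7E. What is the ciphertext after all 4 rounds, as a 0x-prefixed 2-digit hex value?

0x1B

s_0 = plaintext = 0x7E
s_1 = Round(s_0, k_0) = 0xB2
s_2 = Round(s_1, k_1) = 0x2C
s_3 = Round(s_2, k_2) = 0x99
s_4 = Round(s_3, k_3) = 0x1B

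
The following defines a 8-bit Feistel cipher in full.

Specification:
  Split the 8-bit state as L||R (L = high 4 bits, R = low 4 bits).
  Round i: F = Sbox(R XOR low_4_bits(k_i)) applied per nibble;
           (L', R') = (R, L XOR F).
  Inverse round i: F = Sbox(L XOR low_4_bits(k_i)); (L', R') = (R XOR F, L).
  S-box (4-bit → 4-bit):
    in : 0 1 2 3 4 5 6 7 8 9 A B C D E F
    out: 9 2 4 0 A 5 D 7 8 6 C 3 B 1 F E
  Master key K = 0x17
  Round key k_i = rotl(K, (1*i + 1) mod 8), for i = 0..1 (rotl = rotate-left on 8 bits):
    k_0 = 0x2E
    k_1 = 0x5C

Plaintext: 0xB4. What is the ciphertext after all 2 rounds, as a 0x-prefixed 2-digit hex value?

0x77

s_0 = plaintext = 0xB4
s_1 = Round(s_0, k_0) = 0x47
s_2 = Round(s_1, k_1) = 0x77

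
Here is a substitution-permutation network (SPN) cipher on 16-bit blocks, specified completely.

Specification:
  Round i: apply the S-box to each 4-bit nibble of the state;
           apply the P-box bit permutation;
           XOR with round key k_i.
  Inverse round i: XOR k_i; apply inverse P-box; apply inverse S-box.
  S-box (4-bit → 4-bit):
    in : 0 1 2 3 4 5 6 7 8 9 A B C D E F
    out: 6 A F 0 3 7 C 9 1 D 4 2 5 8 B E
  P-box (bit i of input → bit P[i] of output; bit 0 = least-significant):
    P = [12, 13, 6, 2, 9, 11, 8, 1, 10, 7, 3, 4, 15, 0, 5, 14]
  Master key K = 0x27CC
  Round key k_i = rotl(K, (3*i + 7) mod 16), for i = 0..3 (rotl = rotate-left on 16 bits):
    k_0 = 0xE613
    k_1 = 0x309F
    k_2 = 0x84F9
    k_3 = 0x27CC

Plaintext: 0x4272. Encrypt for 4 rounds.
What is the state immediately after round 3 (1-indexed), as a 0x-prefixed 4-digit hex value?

s_0 = plaintext = 0x4272
s_1 = Round(s_0, k_0) = 0x50CC
s_2 = Round(s_1, k_1) = 0xA376
s_3 = Round(s_2, k_2) = 0x869F
s_4 = Round(s_3, k_3) = 0x8492

0x869F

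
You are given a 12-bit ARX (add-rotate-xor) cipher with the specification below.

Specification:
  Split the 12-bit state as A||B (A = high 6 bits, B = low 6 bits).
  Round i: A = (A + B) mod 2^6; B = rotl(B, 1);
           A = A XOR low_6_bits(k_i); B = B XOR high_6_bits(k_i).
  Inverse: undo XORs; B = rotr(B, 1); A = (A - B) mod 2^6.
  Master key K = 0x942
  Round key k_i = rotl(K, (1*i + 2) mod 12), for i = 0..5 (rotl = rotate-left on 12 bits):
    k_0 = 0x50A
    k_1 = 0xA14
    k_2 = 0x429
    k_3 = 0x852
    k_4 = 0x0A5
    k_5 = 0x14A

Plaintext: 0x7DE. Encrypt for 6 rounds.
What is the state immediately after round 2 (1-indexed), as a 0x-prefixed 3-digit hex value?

0x2F9

s_0 = plaintext = 0x7DE
s_1 = Round(s_0, k_0) = 0xDE8
s_2 = Round(s_1, k_1) = 0x2F9
s_3 = Round(s_2, k_2) = 0xB63
s_4 = Round(s_3, k_3) = 0x0A6
s_5 = Round(s_4, k_4) = 0x34F
s_6 = Round(s_5, k_5) = 0x59B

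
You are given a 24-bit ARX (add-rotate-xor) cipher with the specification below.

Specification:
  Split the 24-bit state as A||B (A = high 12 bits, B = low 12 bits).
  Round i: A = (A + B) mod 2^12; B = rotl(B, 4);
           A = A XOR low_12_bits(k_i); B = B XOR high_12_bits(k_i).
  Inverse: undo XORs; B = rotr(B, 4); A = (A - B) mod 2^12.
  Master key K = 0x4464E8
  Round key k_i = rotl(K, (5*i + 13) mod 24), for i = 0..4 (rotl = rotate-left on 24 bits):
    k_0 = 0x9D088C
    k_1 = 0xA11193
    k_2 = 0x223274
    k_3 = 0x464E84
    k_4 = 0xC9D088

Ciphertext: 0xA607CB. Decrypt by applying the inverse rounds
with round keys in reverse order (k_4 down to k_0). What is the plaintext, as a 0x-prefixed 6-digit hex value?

s_0 = ciphertext = 0xA607CB
s_1 = InvRound(s_0, k_4) = 0x4336B5
s_2 = InvRound(s_1, k_3) = 0x98A12D
s_3 = InvRound(s_2, k_2) = 0xDCEE30
s_4 = InvRound(s_3, k_1) = 0xB1B142
s_5 = InvRound(s_4, k_0) = 0x10E289

0x10E289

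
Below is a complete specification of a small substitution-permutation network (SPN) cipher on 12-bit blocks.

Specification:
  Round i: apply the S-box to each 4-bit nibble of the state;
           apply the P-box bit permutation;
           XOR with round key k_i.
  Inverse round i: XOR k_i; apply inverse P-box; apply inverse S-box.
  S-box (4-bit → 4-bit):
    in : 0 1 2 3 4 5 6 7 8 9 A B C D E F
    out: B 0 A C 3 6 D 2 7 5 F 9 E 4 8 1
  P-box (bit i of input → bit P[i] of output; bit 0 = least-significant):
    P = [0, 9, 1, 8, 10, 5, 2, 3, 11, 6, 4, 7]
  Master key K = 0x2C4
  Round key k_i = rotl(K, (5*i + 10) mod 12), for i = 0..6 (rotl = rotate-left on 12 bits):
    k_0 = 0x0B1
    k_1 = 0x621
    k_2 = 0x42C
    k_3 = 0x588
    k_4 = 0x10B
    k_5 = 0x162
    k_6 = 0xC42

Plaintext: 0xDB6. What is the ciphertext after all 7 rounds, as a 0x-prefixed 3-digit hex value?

s_0 = plaintext = 0xDB6
s_1 = Round(s_0, k_0) = 0x5AA
s_2 = Round(s_1, k_1) = 0x15E
s_3 = Round(s_2, k_2) = 0x508
s_4 = Round(s_3, k_3) = 0x3F3
s_5 = Round(s_4, k_4) = 0x499
s_6 = Round(s_5, k_5) = 0xD25
s_7 = Round(s_6, k_6) = 0xE78

0xE78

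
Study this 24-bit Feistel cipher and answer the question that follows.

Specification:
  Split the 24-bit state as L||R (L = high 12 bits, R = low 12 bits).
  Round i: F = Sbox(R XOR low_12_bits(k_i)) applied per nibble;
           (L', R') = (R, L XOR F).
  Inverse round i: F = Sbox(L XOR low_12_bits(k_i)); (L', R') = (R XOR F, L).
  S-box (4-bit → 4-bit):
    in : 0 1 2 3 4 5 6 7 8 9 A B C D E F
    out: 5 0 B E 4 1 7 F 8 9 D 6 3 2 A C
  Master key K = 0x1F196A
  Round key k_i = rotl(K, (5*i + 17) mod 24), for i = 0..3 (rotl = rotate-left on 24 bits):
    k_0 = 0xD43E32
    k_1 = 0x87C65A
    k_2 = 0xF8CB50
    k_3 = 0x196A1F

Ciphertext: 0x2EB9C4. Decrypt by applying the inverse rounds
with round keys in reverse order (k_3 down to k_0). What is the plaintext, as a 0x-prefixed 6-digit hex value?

s_0 = ciphertext = 0x2EB9C4
s_1 = InvRound(s_0, k_3) = 0x1002EB
s_2 = InvRound(s_1, k_2) = 0xFFE100
s_3 = InvRound(s_2, k_1) = 0x8D4FFE
s_4 = InvRound(s_3, k_0) = 0x8598D4

0x8598D4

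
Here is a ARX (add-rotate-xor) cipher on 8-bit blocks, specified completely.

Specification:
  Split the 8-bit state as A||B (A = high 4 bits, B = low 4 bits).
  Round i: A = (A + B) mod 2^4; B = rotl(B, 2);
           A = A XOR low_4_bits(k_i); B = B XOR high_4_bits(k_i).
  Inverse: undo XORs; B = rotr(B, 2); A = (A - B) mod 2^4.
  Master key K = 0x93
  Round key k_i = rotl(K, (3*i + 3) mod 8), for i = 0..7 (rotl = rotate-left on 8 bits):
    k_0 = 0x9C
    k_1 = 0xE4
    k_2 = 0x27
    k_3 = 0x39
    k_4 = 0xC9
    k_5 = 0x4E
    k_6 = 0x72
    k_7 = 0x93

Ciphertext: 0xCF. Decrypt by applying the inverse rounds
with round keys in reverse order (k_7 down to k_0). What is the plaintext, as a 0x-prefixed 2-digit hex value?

0xEF

s_0 = ciphertext = 0xCF
s_1 = InvRound(s_0, k_7) = 0x69
s_2 = InvRound(s_1, k_6) = 0x9B
s_3 = InvRound(s_2, k_5) = 0x8F
s_4 = InvRound(s_3, k_4) = 0x5C
s_5 = InvRound(s_4, k_3) = 0xDF
s_6 = InvRound(s_5, k_2) = 0x37
s_7 = InvRound(s_6, k_1) = 0x16
s_8 = InvRound(s_7, k_0) = 0xEF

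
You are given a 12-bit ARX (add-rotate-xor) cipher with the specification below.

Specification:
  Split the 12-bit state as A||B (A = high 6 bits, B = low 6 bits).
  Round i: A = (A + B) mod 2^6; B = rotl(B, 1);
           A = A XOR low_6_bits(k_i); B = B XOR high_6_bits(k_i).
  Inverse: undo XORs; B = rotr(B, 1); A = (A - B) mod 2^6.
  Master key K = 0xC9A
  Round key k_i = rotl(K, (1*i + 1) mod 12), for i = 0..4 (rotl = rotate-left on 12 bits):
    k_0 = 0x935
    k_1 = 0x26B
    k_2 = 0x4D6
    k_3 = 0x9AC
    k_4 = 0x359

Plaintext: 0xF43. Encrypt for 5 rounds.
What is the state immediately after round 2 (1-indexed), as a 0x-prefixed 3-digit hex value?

s_0 = plaintext = 0xF43
s_1 = Round(s_0, k_0) = 0xD62
s_2 = Round(s_1, k_1) = 0xF0C
s_3 = Round(s_2, k_2) = 0x78B
s_4 = Round(s_3, k_3) = 0x170
s_5 = Round(s_4, k_4) = 0xB2C

0xF0C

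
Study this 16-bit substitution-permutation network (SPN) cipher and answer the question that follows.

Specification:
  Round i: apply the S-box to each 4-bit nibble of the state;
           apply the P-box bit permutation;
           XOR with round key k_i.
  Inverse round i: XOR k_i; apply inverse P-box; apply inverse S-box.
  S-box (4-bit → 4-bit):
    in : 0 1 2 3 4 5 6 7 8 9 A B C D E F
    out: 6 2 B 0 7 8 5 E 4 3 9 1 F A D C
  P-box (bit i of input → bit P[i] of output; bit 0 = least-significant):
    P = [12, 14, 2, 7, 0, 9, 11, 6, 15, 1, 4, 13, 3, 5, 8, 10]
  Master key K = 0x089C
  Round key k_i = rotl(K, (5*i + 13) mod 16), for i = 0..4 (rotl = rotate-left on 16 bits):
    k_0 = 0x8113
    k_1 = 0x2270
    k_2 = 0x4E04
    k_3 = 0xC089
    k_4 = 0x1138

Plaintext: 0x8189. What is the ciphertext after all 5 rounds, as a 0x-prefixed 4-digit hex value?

s_0 = plaintext = 0x8189
s_1 = Round(s_0, k_0) = 0xD811
s_2 = Round(s_1, k_1) = 0x6440
s_3 = Round(s_2, k_2) = 0x851B
s_4 = Round(s_3, k_3) = 0xF389
s_5 = Round(s_4, k_4) = 0x4C38

0x4C38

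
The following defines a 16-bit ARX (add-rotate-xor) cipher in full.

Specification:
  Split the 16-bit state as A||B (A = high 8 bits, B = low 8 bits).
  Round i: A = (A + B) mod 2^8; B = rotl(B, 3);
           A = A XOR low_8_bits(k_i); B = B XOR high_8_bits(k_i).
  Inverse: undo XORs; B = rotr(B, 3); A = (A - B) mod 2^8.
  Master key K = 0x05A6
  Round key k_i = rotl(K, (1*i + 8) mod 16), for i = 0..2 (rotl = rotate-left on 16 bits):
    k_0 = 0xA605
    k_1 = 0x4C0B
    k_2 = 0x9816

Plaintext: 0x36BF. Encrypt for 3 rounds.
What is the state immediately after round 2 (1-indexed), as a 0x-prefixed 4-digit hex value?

0x4096

s_0 = plaintext = 0x36BF
s_1 = Round(s_0, k_0) = 0xF05B
s_2 = Round(s_1, k_1) = 0x4096
s_3 = Round(s_2, k_2) = 0xC02C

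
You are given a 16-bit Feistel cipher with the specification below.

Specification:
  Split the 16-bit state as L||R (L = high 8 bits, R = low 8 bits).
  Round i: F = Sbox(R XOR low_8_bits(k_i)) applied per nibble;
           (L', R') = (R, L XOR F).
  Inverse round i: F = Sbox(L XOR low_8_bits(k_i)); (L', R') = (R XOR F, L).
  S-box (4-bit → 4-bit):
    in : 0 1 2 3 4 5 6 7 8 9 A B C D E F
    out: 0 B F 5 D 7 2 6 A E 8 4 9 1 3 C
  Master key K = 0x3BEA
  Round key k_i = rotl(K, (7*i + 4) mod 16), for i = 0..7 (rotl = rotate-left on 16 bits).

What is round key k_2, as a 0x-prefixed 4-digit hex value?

0xEFA8

K = 0x3BEA
k_0 = rotl(K, (7*0+4) mod 16) = rotl(K, 4) = 0xBEA3
k_1 = rotl(K, (7*1+4) mod 16) = rotl(K, 11) = 0x51DF
k_2 = rotl(K, (7*2+4) mod 16) = rotl(K, 2) = 0xEFA8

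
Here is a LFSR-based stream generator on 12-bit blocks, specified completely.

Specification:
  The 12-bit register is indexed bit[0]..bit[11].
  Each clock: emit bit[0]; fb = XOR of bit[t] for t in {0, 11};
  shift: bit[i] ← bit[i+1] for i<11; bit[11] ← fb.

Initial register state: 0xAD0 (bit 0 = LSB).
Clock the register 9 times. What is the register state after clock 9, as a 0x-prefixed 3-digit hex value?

0x27D

reg_0 = 0xAD0
clock 1: out=0, reg = 0xD68
clock 2: out=0, reg = 0xEB4
clock 3: out=0, reg = 0xF5A
clock 4: out=0, reg = 0xFAD
clock 5: out=1, reg = 0x7D6
clock 6: out=0, reg = 0x3EB
clock 7: out=1, reg = 0x9F5
clock 8: out=1, reg = 0x4FA
clock 9: out=0, reg = 0x27D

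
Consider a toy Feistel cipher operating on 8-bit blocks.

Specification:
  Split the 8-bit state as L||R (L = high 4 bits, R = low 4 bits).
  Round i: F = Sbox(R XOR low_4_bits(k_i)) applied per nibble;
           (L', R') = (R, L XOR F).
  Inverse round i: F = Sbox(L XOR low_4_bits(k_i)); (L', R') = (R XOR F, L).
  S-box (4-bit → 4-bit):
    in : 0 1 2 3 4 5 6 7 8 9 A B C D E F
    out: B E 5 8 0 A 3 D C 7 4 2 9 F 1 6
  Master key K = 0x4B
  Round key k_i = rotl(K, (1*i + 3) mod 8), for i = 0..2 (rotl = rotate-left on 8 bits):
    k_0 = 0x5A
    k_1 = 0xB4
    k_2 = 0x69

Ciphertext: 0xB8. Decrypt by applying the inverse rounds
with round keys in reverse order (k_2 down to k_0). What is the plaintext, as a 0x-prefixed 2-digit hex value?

s_0 = ciphertext = 0xB8
s_1 = InvRound(s_0, k_2) = 0xDB
s_2 = InvRound(s_1, k_1) = 0xCD
s_3 = InvRound(s_2, k_0) = 0xEC

0xEC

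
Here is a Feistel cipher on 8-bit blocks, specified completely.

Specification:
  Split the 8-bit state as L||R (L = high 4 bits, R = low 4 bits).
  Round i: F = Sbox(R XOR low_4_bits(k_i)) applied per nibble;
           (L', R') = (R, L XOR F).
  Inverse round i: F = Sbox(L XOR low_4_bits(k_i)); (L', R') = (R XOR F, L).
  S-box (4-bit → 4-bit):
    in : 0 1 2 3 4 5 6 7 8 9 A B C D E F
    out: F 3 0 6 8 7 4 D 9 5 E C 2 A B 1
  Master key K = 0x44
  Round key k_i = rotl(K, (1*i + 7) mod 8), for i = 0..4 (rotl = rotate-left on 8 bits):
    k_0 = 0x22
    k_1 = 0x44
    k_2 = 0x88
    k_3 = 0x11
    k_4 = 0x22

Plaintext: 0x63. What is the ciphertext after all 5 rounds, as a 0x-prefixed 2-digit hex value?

s_0 = plaintext = 0x63
s_1 = Round(s_0, k_0) = 0x35
s_2 = Round(s_1, k_1) = 0x50
s_3 = Round(s_2, k_2) = 0x0C
s_4 = Round(s_3, k_3) = 0xCA
s_5 = Round(s_4, k_4) = 0xA5

0xA5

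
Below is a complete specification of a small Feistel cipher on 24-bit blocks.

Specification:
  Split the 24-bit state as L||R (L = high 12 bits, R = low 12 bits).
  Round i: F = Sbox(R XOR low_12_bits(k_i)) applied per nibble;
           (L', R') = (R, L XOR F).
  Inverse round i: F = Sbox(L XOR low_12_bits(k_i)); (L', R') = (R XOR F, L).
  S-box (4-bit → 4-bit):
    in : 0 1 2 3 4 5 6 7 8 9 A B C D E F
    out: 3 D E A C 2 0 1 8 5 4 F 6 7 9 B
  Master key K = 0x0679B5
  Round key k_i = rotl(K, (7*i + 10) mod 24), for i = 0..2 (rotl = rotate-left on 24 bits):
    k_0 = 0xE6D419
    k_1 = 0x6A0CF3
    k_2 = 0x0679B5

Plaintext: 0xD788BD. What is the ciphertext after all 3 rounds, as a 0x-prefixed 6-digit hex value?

0x9DC831

s_0 = plaintext = 0xD788BD
s_1 = Round(s_0, k_0) = 0x8BDB34
s_2 = Round(s_1, k_1) = 0xB349DC
s_3 = Round(s_2, k_2) = 0x9DC831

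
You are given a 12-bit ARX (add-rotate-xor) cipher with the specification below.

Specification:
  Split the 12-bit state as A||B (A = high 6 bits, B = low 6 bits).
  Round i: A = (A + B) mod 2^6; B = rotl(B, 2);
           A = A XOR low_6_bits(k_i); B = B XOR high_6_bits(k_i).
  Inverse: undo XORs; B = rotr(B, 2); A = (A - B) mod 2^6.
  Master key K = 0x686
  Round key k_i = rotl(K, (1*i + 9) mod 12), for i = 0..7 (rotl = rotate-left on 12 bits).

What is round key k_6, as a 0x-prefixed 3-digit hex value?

K = 0x686
k_0 = rotl(K, (1*0+9) mod 12) = rotl(K, 9) = 0xCD0
k_1 = rotl(K, (1*1+9) mod 12) = rotl(K, 10) = 0x9A1
k_2 = rotl(K, (1*2+9) mod 12) = rotl(K, 11) = 0x343
k_3 = rotl(K, (1*3+9) mod 12) = rotl(K, 0) = 0x686
k_4 = rotl(K, (1*4+9) mod 12) = rotl(K, 1) = 0xD0C
k_5 = rotl(K, (1*5+9) mod 12) = rotl(K, 2) = 0xA19
k_6 = rotl(K, (1*6+9) mod 12) = rotl(K, 3) = 0x433

0x433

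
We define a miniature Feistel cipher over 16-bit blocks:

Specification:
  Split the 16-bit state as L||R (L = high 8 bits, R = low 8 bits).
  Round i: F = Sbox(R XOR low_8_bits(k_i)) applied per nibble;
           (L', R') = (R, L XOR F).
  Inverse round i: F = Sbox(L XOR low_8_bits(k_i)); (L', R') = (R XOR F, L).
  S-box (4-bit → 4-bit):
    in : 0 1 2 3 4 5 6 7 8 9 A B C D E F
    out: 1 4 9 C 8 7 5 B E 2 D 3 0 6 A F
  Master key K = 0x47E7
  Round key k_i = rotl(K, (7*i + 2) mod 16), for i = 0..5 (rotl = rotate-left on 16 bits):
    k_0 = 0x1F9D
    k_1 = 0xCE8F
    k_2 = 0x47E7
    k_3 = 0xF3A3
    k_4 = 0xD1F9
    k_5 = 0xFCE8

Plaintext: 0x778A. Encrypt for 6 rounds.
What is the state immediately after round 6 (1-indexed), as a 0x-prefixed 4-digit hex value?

0xE804

s_0 = plaintext = 0x778A
s_1 = Round(s_0, k_0) = 0x8A3C
s_2 = Round(s_1, k_1) = 0x3CB6
s_3 = Round(s_2, k_2) = 0xB648
s_4 = Round(s_3, k_3) = 0x4815
s_5 = Round(s_4, k_4) = 0x15E8
s_6 = Round(s_5, k_5) = 0xE804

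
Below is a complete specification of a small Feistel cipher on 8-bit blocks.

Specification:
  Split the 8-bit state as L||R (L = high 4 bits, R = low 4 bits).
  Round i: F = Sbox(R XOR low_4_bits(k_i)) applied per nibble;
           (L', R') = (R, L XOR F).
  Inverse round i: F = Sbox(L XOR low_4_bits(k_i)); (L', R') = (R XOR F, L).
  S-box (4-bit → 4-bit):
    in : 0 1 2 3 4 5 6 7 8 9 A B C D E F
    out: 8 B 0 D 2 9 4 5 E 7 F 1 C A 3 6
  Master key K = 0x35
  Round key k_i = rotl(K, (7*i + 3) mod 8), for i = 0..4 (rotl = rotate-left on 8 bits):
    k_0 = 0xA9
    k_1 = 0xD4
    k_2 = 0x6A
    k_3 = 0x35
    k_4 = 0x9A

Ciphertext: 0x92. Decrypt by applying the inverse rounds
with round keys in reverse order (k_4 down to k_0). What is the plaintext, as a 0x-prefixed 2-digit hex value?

s_0 = ciphertext = 0x92
s_1 = InvRound(s_0, k_4) = 0xF9
s_2 = InvRound(s_1, k_3) = 0x6F
s_3 = InvRound(s_2, k_2) = 0x36
s_4 = InvRound(s_3, k_1) = 0x33
s_5 = InvRound(s_4, k_0) = 0xC3

0xC3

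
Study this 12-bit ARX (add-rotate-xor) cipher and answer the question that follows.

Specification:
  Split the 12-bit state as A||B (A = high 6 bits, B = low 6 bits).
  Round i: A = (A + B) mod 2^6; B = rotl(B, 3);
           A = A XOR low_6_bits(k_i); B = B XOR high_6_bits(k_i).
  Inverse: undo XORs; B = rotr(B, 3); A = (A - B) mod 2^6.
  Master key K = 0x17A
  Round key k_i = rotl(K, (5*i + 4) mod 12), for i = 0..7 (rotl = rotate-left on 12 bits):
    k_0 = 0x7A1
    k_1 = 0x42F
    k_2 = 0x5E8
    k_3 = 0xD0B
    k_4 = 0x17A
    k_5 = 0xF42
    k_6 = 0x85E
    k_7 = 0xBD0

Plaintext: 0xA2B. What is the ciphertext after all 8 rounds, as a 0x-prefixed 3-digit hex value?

0x5B0

s_0 = plaintext = 0xA2B
s_1 = Round(s_0, k_0) = 0xC83
s_2 = Round(s_1, k_1) = 0x688
s_3 = Round(s_2, k_2) = 0x296
s_4 = Round(s_3, k_3) = 0xAC6
s_5 = Round(s_4, k_4) = 0x2F5
s_6 = Round(s_5, k_5) = 0x093
s_7 = Round(s_6, k_6) = 0x2FB
s_8 = Round(s_7, k_7) = 0x5B0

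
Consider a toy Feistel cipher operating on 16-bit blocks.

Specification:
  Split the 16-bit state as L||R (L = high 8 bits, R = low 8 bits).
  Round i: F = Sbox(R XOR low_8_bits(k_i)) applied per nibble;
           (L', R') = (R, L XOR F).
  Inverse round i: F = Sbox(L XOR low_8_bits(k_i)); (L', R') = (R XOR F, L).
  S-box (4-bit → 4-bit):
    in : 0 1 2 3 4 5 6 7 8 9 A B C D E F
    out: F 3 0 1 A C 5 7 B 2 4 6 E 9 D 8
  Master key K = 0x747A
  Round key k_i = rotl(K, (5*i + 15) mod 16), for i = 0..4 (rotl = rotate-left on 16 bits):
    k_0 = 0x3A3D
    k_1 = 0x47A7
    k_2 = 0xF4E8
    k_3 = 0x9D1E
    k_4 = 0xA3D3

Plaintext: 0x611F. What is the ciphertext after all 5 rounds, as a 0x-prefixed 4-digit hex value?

s_0 = plaintext = 0x611F
s_1 = Round(s_0, k_0) = 0x1F61
s_2 = Round(s_1, k_1) = 0x61FA
s_3 = Round(s_2, k_2) = 0xFA51
s_4 = Round(s_3, k_3) = 0x5152
s_5 = Round(s_4, k_4) = 0x52E2

0x52E2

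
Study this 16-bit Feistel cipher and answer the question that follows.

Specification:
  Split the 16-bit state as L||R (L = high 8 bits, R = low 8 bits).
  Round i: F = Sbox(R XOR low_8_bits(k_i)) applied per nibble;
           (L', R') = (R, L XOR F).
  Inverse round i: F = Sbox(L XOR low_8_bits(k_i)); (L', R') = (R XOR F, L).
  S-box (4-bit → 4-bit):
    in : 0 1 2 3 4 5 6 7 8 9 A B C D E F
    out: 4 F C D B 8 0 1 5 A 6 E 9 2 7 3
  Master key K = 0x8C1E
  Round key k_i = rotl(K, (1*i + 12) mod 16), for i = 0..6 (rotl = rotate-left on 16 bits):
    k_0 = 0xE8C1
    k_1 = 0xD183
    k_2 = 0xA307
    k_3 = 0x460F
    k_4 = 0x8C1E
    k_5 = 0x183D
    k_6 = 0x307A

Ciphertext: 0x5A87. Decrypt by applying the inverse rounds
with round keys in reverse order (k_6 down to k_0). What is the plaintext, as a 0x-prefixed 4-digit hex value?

s_0 = ciphertext = 0x5A87
s_1 = InvRound(s_0, k_6) = 0x435A
s_2 = InvRound(s_1, k_5) = 0x4D43
s_3 = InvRound(s_2, k_4) = 0xCE4D
s_4 = InvRound(s_3, k_3) = 0xD2CE
s_5 = InvRound(s_4, k_2) = 0xE6D2
s_6 = InvRound(s_5, k_1) = 0xDAE6
s_7 = InvRound(s_6, k_0) = 0x18DA

0x18DA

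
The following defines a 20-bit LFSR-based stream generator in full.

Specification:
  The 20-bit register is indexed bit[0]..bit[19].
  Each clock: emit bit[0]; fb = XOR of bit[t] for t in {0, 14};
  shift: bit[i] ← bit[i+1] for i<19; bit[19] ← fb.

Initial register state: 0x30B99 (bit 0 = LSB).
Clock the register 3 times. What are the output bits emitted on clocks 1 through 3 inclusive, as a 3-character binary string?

reg_0 = 0x30B99
clock 1: out=1, reg = 0x985CC
clock 2: out=0, reg = 0x4C2E6
clock 3: out=0, reg = 0xA6173

100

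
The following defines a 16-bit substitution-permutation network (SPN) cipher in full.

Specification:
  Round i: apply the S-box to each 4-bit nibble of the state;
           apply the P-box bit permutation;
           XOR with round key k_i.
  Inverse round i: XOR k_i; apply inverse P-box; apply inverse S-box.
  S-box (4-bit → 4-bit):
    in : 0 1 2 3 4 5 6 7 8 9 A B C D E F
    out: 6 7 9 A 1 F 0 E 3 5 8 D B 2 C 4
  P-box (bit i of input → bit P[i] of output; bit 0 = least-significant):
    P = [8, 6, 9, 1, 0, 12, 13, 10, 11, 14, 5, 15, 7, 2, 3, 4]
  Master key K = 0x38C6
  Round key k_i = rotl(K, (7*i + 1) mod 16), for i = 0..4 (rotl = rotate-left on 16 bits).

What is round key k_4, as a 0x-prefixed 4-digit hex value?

0xC718

K = 0x38C6
k_0 = rotl(K, (7*0+1) mod 16) = rotl(K, 1) = 0x718C
k_1 = rotl(K, (7*1+1) mod 16) = rotl(K, 8) = 0xC638
k_2 = rotl(K, (7*2+1) mod 16) = rotl(K, 15) = 0x1C63
k_3 = rotl(K, (7*3+1) mod 16) = rotl(K, 6) = 0x318E
k_4 = rotl(K, (7*4+1) mod 16) = rotl(K, 13) = 0xC718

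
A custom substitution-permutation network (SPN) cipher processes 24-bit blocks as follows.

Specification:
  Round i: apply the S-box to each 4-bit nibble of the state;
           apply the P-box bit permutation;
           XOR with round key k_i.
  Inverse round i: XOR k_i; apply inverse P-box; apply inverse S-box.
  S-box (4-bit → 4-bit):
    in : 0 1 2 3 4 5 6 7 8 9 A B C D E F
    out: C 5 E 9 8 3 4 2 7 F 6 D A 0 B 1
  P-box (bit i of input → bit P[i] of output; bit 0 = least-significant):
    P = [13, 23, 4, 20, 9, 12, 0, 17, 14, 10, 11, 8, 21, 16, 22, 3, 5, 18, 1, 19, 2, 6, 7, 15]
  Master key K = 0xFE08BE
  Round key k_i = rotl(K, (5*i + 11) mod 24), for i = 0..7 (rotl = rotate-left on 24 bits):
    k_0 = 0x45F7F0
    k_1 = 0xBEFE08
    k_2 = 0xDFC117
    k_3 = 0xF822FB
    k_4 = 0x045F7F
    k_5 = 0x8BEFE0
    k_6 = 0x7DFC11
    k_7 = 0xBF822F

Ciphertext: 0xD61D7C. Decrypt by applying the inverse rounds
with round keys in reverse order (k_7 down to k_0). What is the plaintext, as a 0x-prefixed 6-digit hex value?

s_0 = ciphertext = 0xD61D7C
s_1 = InvRound(s_0, k_7) = 0xC08286
s_2 = InvRound(s_1, k_6) = 0x125889
s_3 = InvRound(s_2, k_5) = 0xC3CC8E
s_4 = InvRound(s_3, k_4) = 0x25A49A
s_5 = InvRound(s_4, k_3) = 0xCEA71C
s_6 = InvRound(s_5, k_2) = 0xD6C513
s_7 = InvRound(s_6, k_1) = 0xD0B081
s_8 = InvRound(s_7, k_0) = 0x757E12

0x757E12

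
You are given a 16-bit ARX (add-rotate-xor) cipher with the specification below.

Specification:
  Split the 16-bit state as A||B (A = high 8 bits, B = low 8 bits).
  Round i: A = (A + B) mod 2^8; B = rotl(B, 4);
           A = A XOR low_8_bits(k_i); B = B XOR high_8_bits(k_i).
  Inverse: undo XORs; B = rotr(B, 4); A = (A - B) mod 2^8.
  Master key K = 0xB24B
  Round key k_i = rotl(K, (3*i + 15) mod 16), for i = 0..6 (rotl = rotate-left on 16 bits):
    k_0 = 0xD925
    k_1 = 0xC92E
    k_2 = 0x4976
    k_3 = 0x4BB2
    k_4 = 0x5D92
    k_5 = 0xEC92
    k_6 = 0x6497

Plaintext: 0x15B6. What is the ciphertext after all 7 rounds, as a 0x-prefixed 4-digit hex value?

s_0 = plaintext = 0x15B6
s_1 = Round(s_0, k_0) = 0xEEB2
s_2 = Round(s_1, k_1) = 0x8EE2
s_3 = Round(s_2, k_2) = 0x0667
s_4 = Round(s_3, k_3) = 0xDF3D
s_5 = Round(s_4, k_4) = 0x8E8E
s_6 = Round(s_5, k_5) = 0x8E04
s_7 = Round(s_6, k_6) = 0x0524

0x0524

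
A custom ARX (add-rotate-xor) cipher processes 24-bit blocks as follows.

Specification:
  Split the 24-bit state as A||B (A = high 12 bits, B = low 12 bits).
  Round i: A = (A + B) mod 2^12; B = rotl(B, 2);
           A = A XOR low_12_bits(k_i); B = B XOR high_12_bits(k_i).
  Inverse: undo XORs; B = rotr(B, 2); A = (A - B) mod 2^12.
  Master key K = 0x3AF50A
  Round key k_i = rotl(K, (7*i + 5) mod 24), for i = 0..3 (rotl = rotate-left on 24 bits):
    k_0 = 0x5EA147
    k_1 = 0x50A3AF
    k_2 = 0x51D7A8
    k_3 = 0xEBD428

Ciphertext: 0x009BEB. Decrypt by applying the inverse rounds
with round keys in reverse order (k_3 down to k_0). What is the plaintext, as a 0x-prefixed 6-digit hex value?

0x81511B

s_0 = ciphertext = 0x009BEB
s_1 = InvRound(s_0, k_3) = 0xACC955
s_2 = InvRound(s_1, k_2) = 0xA52312
s_3 = InvRound(s_2, k_1) = 0x877186
s_4 = InvRound(s_3, k_0) = 0x81511B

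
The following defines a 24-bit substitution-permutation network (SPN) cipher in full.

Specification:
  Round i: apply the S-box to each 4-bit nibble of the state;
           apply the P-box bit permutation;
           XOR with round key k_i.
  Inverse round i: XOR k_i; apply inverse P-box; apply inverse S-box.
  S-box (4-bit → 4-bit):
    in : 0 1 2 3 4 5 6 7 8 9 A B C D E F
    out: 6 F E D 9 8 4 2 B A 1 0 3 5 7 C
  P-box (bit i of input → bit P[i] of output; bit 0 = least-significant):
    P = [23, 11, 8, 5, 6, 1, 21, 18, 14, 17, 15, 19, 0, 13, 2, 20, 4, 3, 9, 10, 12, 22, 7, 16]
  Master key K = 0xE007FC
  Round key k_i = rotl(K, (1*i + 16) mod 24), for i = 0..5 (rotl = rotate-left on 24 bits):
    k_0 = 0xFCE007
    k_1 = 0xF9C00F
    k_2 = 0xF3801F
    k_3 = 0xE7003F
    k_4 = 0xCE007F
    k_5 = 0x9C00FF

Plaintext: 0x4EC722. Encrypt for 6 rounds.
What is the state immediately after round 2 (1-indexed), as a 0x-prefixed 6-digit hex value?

0x5DD8CA

s_0 = plaintext = 0x4EC722
s_1 = Round(s_0, k_0) = 0xDBDB3C
s_2 = Round(s_1, k_1) = 0x5DD8CA
s_3 = Round(s_2, k_2) = 0x78C248
s_4 = Round(s_3, k_3) = 0x29AC46
s_5 = Round(s_4, k_4) = 0x8945B6
s_6 = Round(s_5, k_5) = 0xC515F6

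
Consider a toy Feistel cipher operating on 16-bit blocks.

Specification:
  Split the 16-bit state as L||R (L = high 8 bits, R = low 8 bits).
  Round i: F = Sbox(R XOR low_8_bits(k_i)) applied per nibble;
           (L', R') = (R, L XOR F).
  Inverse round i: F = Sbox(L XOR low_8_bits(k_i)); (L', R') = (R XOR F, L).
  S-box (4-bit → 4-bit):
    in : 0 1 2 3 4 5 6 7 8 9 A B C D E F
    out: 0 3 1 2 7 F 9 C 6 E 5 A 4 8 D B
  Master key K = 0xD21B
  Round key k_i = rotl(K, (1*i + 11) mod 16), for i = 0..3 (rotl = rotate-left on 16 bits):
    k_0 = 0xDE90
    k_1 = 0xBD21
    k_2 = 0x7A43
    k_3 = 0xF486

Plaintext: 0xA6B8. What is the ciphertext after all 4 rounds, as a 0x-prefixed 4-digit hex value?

s_0 = plaintext = 0xA6B8
s_1 = Round(s_0, k_0) = 0xB8B0
s_2 = Round(s_1, k_1) = 0xB05B
s_3 = Round(s_2, k_2) = 0x5B86
s_4 = Round(s_3, k_3) = 0x865B

0x865B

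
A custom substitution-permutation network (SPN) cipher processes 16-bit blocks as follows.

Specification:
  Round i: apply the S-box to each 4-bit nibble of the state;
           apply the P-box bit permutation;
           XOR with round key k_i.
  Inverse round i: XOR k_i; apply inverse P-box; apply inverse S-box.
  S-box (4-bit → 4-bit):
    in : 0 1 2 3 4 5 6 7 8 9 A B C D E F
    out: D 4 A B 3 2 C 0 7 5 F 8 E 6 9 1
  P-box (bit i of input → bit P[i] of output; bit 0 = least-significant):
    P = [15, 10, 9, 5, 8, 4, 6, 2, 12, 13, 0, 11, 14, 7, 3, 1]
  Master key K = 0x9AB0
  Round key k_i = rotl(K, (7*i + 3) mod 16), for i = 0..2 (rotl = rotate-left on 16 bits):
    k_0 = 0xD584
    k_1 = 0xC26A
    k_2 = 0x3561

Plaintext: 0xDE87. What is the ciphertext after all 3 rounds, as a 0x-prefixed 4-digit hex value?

0x5F32

s_0 = plaintext = 0xDE87
s_1 = Round(s_0, k_0) = 0xCC5C
s_2 = Round(s_1, k_1) = 0xECD1
s_3 = Round(s_2, k_2) = 0x5F32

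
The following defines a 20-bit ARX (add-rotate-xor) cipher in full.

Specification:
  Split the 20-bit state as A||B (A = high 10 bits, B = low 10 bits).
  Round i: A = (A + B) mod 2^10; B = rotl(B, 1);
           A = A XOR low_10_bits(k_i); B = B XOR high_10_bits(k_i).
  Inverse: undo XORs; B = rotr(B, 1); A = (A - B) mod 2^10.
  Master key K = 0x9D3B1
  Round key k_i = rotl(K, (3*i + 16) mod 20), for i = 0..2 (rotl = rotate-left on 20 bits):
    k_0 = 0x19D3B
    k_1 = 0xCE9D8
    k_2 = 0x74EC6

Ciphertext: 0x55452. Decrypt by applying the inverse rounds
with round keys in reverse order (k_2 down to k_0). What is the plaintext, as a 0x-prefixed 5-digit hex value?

s_0 = ciphertext = 0x55452
s_1 = InvRound(s_0, k_2) = 0x34EC0
s_2 = InvRound(s_1, k_1) = 0x038FD
s_3 = InvRound(s_2, k_0) = 0x3A04D

0x3A04D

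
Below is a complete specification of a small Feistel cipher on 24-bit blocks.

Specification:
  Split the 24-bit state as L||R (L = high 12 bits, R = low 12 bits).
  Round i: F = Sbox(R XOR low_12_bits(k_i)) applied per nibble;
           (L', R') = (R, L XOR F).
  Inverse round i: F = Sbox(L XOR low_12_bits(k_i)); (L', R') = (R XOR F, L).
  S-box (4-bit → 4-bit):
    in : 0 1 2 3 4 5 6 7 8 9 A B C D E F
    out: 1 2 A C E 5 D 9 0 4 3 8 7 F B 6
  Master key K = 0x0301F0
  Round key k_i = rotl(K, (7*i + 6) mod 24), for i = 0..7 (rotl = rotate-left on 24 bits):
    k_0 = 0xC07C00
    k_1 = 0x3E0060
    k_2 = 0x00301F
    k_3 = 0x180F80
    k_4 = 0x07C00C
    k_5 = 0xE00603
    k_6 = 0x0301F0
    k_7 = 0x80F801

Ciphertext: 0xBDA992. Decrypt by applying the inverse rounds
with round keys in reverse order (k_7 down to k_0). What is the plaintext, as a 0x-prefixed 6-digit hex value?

0x6EBA55

s_0 = ciphertext = 0xBDA992
s_1 = InvRound(s_0, k_7) = 0x56ABDA
s_2 = InvRound(s_1, k_6) = 0x59956A
s_3 = InvRound(s_2, k_5) = 0x929599
s_4 = InvRound(s_3, k_4) = 0x13C929
s_5 = InvRound(s_4, k_3) = 0x2AE13C
s_6 = InvRound(s_5, k_2) = 0xBBE2AE
s_7 = InvRound(s_6, k_1) = 0xA55BBE
s_8 = InvRound(s_7, k_0) = 0x6EBA55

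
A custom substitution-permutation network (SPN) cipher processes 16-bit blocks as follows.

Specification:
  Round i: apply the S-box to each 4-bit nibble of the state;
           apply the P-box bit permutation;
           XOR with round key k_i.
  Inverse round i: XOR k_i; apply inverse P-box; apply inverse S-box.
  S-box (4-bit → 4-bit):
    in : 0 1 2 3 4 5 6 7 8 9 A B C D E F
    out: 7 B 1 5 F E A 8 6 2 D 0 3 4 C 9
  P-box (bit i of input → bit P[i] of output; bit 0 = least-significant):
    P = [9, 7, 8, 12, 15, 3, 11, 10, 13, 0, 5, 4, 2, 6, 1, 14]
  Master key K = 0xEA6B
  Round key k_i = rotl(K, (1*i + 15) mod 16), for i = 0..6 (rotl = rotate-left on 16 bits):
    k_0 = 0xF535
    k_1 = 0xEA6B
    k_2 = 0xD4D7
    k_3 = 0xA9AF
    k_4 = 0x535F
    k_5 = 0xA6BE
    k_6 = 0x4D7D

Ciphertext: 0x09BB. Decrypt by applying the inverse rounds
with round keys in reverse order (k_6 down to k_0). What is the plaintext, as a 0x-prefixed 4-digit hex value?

0x93EE

s_0 = ciphertext = 0x09BB
s_1 = InvRound(s_0, k_6) = 0x4B79
s_2 = InvRound(s_1, k_5) = 0x4CA8
s_3 = InvRound(s_2, k_4) = 0x05E4
s_4 = InvRound(s_3, k_3) = 0x8C4B
s_5 = InvRound(s_4, k_2) = 0xF786
s_6 = InvRound(s_5, k_1) = 0xC855
s_7 = InvRound(s_6, k_0) = 0x93EE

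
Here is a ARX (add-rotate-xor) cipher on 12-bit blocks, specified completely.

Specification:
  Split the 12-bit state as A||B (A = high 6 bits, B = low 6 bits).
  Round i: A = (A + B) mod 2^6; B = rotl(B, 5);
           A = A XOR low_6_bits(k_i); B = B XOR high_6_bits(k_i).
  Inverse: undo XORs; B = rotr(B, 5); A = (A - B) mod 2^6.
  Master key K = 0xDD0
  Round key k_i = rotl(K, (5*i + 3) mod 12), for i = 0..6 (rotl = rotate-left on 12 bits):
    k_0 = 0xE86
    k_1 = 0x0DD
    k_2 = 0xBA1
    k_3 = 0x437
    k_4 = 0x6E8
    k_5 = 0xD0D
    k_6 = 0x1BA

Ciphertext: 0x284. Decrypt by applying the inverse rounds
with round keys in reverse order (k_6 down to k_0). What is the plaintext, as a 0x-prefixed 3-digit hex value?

0xC55

s_0 = ciphertext = 0x284
s_1 = InvRound(s_0, k_6) = 0xB04
s_2 = InvRound(s_1, k_5) = 0x021
s_3 = InvRound(s_2, k_4) = 0xCF5
s_4 = InvRound(s_3, k_3) = 0xE4B
s_5 = InvRound(s_4, k_2) = 0x34B
s_6 = InvRound(s_5, k_1) = 0x010
s_7 = InvRound(s_6, k_0) = 0xC55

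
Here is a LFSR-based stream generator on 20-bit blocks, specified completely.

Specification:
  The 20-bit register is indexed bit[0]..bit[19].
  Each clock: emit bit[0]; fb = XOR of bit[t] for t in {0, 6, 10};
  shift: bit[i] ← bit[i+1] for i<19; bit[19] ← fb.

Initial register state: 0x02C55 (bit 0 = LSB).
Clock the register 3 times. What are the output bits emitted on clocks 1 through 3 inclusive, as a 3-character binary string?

101

reg_0 = 0x02C55
clock 1: out=1, reg = 0x8162A
clock 2: out=0, reg = 0xC0B15
clock 3: out=1, reg = 0xE058A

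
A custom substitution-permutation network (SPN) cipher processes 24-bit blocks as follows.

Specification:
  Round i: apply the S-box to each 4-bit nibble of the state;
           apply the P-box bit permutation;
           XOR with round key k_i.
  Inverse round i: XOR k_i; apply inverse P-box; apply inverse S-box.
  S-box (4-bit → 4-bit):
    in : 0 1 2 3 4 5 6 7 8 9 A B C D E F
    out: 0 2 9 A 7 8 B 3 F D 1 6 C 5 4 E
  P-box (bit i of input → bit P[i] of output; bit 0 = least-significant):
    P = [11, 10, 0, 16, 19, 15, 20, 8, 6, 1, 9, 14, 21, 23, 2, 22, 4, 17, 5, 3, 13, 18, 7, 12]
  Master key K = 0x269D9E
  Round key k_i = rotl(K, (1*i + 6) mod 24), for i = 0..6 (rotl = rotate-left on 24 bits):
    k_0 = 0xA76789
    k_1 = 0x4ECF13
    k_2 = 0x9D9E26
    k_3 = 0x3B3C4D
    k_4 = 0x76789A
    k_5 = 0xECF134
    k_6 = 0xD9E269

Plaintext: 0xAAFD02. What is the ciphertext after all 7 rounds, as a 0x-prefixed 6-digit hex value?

s_0 = plaintext = 0xAAFD02
s_1 = Round(s_0, k_0) = 0x664DDD
s_2 = Round(s_1, k_1) = 0xF0F54E
s_3 = Round(s_2, k_2) = 0x414EA3
s_4 = Round(s_3, k_3) = 0x941AC9
s_5 = Round(s_4, k_4) = 0xE5416B
s_6 = Round(s_5, k_5) = 0x4474BB
s_7 = Round(s_6, k_6) = 0x6F449A

0x6F449A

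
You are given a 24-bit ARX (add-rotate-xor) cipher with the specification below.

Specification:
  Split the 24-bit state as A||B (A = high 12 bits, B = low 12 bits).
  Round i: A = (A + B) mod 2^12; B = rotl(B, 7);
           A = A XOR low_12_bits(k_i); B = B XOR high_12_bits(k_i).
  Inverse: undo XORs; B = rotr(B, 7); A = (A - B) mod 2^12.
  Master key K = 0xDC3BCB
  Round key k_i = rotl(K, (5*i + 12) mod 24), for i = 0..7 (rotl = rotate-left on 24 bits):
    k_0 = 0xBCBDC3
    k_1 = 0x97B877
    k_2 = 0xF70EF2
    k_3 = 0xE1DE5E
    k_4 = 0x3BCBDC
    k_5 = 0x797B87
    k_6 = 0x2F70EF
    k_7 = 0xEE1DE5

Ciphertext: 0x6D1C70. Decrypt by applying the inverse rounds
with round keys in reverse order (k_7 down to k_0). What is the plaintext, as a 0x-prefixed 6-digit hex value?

0xD54380

s_0 = ciphertext = 0x6D1C70
s_1 = InvRound(s_0, k_7) = 0x90F225
s_2 = InvRound(s_1, k_6) = 0xF9FA41
s_3 = InvRound(s_2, k_5) = 0x93DADB
s_4 = InvRound(s_3, k_4) = 0x5EFCF2
s_5 = InvRound(s_4, k_3) = 0xDCCDE5
s_6 = InvRound(s_5, k_2) = 0x0992A5
s_7 = InvRound(s_6, k_1) = 0xD17BD7
s_8 = InvRound(s_7, k_0) = 0xD54380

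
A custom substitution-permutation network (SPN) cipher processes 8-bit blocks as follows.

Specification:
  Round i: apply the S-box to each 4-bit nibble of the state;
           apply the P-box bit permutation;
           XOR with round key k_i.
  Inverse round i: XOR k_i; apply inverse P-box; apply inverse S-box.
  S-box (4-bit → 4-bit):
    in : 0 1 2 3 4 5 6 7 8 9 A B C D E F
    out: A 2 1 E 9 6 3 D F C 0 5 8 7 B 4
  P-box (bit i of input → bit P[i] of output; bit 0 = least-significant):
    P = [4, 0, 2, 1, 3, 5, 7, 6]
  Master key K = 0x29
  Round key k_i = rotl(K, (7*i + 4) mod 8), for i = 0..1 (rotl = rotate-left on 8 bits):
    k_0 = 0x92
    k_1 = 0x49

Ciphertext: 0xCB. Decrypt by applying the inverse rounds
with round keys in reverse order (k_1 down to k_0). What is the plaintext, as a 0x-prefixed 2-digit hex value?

s_0 = ciphertext = 0xCB
s_1 = InvRound(s_0, k_1) = 0xFC
s_2 = InvRound(s_1, k_0) = 0xE9

0xE9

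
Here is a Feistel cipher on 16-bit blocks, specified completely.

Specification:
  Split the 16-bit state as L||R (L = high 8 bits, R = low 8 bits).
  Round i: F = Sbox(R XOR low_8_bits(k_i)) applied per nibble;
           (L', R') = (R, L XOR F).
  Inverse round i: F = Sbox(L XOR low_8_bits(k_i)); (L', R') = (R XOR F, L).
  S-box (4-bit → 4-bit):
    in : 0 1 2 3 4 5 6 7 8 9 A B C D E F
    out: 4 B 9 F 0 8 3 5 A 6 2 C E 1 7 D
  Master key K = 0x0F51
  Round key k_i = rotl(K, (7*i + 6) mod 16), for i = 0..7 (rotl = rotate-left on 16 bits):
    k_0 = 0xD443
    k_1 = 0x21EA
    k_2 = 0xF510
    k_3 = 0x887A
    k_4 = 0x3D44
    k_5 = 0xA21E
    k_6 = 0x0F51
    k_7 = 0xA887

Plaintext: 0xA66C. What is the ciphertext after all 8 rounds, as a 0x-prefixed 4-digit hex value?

0x4D58

s_0 = plaintext = 0xA66C
s_1 = Round(s_0, k_0) = 0x6C3B
s_2 = Round(s_1, k_1) = 0x3B77
s_3 = Round(s_2, k_2) = 0x770E
s_4 = Round(s_3, k_3) = 0x0E27
s_5 = Round(s_4, k_4) = 0x2731
s_6 = Round(s_5, k_5) = 0x31BA
s_7 = Round(s_6, k_6) = 0xBA4D
s_8 = Round(s_7, k_7) = 0x4D58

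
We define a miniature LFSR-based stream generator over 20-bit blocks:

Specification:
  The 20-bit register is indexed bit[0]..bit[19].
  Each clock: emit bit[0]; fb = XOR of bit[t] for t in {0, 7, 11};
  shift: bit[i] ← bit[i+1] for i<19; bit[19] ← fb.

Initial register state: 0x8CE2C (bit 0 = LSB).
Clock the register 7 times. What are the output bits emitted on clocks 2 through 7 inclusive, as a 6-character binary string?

011010

reg_0 = 0x8CE2C
clock 1: out=0, reg = 0xC6716
clock 2: out=0, reg = 0x6338B
clock 3: out=1, reg = 0x319C5
clock 4: out=1, reg = 0x98CE2
clock 5: out=0, reg = 0x4C671
clock 6: out=1, reg = 0xA6338
clock 7: out=0, reg = 0x5319C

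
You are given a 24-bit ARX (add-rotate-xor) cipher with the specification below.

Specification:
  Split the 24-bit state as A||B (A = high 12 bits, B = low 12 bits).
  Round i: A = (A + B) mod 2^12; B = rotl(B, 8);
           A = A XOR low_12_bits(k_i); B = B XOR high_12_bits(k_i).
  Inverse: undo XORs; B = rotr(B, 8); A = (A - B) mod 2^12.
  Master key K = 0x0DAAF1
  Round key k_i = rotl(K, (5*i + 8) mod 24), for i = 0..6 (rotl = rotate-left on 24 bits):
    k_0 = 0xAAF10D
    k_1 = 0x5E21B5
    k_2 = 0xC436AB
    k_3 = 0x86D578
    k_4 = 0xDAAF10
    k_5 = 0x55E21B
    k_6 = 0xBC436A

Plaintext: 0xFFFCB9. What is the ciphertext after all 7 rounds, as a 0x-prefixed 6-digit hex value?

0xBF29D4

s_0 = plaintext = 0xFFFCB9
s_1 = Round(s_0, k_0) = 0xDB5364
s_2 = Round(s_1, k_1) = 0x0AC1D4
s_3 = Round(s_2, k_2) = 0x42B85E
s_4 = Round(s_3, k_3) = 0x9F16E8
s_5 = Round(s_4, k_4) = 0xFC95C4
s_6 = Round(s_5, k_5) = 0x796102
s_7 = Round(s_6, k_6) = 0xBF29D4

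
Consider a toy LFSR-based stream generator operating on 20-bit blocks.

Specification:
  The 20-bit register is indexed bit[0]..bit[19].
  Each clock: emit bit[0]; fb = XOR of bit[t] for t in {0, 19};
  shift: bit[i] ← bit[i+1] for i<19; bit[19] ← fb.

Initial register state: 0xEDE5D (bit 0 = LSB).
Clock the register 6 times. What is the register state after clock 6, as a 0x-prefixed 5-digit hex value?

reg_0 = 0xEDE5D
clock 1: out=1, reg = 0x76F2E
clock 2: out=0, reg = 0x3B797
clock 3: out=1, reg = 0x9DBCB
clock 4: out=1, reg = 0x4EDE5
clock 5: out=1, reg = 0xA76F2
clock 6: out=0, reg = 0xD3B79

0xD3B79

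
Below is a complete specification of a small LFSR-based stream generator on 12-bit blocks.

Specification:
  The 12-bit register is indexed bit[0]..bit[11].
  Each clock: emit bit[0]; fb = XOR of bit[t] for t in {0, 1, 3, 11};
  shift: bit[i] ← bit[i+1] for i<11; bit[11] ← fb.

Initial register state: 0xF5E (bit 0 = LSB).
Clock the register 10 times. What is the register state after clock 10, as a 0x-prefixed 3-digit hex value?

reg_0 = 0xF5E
clock 1: out=0, reg = 0xFAF
clock 2: out=1, reg = 0x7D7
clock 3: out=1, reg = 0x3EB
clock 4: out=1, reg = 0x9F5
clock 5: out=1, reg = 0x4FA
clock 6: out=0, reg = 0x27D
clock 7: out=1, reg = 0x13E
clock 8: out=0, reg = 0x09F
clock 9: out=1, reg = 0x84F
clock 10: out=1, reg = 0x427

0x427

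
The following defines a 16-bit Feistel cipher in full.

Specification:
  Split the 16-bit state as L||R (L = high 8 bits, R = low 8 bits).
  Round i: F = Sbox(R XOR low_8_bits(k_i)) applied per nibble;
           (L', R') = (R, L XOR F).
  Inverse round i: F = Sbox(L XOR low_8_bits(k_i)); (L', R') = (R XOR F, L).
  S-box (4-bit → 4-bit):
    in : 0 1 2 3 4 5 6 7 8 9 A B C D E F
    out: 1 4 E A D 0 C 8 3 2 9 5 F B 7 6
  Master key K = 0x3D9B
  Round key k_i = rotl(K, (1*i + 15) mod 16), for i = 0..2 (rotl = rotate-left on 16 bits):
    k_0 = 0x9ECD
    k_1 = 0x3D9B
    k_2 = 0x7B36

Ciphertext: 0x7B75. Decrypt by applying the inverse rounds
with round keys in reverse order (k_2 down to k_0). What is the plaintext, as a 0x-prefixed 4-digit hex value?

0xE2DB

s_0 = ciphertext = 0x7B75
s_1 = InvRound(s_0, k_2) = 0xAE7B
s_2 = InvRound(s_1, k_1) = 0xDBAE
s_3 = InvRound(s_2, k_0) = 0xE2DB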